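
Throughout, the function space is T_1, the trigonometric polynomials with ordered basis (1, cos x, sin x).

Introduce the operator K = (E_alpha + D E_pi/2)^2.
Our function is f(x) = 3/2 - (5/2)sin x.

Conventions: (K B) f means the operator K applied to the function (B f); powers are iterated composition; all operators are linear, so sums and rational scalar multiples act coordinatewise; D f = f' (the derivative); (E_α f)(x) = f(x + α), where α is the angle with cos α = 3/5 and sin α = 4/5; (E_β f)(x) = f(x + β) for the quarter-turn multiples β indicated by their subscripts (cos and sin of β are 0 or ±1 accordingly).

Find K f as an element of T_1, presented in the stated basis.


g(x) = 3/2 + (8/5)cos x + (6/5)sin x

E_alpha f = 3/2 - 2cos x - (3/2)sin x
E_pi/2 f = 3/2 - (5/2)cos x
D E_pi/2 f = (5/2)sin x
(E_alpha + D E_pi/2) f = 3/2 - 2cos x + sin x
E_alpha (E_alpha + D E_pi/2) f = 3/2 - (2/5)cos x + (11/5)sin x
E_pi/2 (E_alpha + D E_pi/2) f = 3/2 + cos x + 2sin x
D E_pi/2 (E_alpha + D E_pi/2) f = 2cos x - sin x
(E_alpha + D E_pi/2) (E_alpha + D E_pi/2) f = 3/2 + (8/5)cos x + (6/5)sin x


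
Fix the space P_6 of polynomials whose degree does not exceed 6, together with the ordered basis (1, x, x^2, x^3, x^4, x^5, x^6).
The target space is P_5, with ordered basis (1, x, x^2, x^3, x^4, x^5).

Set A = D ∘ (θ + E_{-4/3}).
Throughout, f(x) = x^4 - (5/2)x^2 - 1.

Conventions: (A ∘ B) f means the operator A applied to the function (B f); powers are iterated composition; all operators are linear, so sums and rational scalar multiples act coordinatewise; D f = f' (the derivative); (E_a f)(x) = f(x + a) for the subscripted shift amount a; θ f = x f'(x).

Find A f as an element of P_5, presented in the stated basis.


θ f = 4x^4 - 5x^2
E_{-4/3} f = x^4 - (16/3)x^3 + (49/6)x^2 - (76/27)x - 185/81
(θ + E_{-4/3}) f = 5x^4 - (16/3)x^3 + (19/6)x^2 - (76/27)x - 185/81
D (θ + E_{-4/3}) f = 20x^3 - 16x^2 + (19/3)x - 76/27

the image equals g(x) = 20x^3 - 16x^2 + (19/3)x - 76/27


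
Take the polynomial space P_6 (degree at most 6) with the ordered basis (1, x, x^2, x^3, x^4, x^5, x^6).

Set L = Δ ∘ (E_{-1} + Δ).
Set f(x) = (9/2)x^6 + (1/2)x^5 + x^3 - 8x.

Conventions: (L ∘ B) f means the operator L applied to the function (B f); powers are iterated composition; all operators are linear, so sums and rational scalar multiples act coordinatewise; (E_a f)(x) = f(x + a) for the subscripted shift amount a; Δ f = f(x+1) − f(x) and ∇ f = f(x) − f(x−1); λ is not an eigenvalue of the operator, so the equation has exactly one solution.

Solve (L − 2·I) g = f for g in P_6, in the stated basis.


g(x) = -(9/4)x^6 - 7x^5 - (275/8)x^4 - (1047/4)x^3 - (7681/8)x^2 - (9067/4)x - 23441/8

write g with unknown coordinates in the stated basis and equate coefficients in (L − 2·I) g = f
solving from the highest basis element down gives g = -(9/4)x^6 - 7x^5 - (275/8)x^4 - (1047/4)x^3 - (7681/8)x^2 - (9067/4)x - 23441/8
check: L g = -(27/2)x^5 - (275/4)x^4 - (1045/2)x^3 - (7681/4)x^2 - (9083/2)x - 23441/4
so L g − 2·g = (9/2)x^6 + (1/2)x^5 + x^3 - 8x = f ✓


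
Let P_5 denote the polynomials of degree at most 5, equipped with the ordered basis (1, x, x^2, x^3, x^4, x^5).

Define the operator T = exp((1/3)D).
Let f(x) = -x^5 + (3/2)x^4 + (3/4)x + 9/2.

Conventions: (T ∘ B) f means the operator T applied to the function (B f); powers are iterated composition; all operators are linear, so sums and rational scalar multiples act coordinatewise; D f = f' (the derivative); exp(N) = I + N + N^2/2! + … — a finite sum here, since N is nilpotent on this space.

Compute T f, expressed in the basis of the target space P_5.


order-1 term: -(5/3)x^4 + 2x^3 + 1/4
order-2 term: -(10/9)x^3 + x^2
order-3 term: -(10/27)x^2 + (2/9)x
order-4 term: -(5/81)x + 1/54
order-5 term: -1/243
the series for exp((1/3)D) f terminates at order 5
exp((1/3)D) f = -x^5 - (1/6)x^4 + (8/9)x^3 + (17/27)x^2 + (295/324)x + 4631/972

the image equals g(x) = -x^5 - (1/6)x^4 + (8/9)x^3 + (17/27)x^2 + (295/324)x + 4631/972


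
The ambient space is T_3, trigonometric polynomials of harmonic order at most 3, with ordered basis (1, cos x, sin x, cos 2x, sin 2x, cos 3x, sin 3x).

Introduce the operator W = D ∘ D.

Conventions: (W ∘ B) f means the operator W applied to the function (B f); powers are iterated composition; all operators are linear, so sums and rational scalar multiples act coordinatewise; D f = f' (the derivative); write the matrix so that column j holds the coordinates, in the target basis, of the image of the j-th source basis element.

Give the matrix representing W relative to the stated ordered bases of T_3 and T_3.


the matrix is [[0, 0, 0, 0, 0, 0, 0]; [0, -1, 0, 0, 0, 0, 0]; [0, 0, -1, 0, 0, 0, 0]; [0, 0, 0, -4, 0, 0, 0]; [0, 0, 0, 0, -4, 0, 0]; [0, 0, 0, 0, 0, -9, 0]; [0, 0, 0, 0, 0, 0, -9]] (rows listed top to bottom)

image of 1: 0
image of cos x: -cos x
image of sin x: -sin x
image of cos 2x: -4cos 2x
image of sin 2x: -4sin 2x
image of cos 3x: -9cos 3x
image of sin 3x: -9sin 3x
each image's coordinates form column j of the matrix


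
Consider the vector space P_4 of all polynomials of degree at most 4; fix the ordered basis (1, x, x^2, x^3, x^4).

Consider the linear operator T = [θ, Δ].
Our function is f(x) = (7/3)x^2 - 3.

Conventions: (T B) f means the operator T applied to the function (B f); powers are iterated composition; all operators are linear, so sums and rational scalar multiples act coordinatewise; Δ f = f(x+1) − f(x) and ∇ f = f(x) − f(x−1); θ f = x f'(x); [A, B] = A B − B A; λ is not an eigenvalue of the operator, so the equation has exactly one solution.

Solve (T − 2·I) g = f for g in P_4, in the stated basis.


write g with unknown coordinates in the stated basis and equate coefficients in (T − 2·I) g = f
solving from the highest basis element down gives g = -(7/6)x^2 + (7/6)x + 25/12
check: T g = (7/3)x + 7/6
so T g − 2·g = (7/3)x^2 - 3 = f ✓

the result is g(x) = -(7/6)x^2 + (7/6)x + 25/12


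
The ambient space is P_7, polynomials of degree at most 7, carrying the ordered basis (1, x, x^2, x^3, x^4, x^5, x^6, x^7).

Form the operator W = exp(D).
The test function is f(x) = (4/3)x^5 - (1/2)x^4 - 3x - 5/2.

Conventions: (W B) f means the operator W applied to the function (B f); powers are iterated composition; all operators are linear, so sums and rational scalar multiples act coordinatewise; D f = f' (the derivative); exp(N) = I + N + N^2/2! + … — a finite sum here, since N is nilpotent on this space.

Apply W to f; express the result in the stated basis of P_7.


g(x) = (4/3)x^5 + (37/6)x^4 + (34/3)x^3 + (31/3)x^2 + (5/3)x - 14/3

order-1 term: (20/3)x^4 - 2x^3 - 3
order-2 term: (40/3)x^3 - 3x^2
order-3 term: (40/3)x^2 - 2x
order-4 term: (20/3)x - 1/2
order-5 term: 4/3
the series for exp(D) f terminates at order 5
exp(D) f = (4/3)x^5 + (37/6)x^4 + (34/3)x^3 + (31/3)x^2 + (5/3)x - 14/3


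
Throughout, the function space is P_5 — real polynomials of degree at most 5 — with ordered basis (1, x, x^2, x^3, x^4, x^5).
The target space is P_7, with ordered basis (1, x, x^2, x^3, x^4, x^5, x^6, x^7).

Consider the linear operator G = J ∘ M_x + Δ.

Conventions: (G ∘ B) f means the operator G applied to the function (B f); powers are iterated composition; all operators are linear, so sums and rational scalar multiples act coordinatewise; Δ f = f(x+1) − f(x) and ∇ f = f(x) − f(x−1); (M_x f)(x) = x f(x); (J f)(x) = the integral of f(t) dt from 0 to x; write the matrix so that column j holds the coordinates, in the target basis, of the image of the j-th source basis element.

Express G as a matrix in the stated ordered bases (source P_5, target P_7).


the matrix is [[0, 1, 1, 1, 1, 1]; [0, 0, 2, 3, 4, 5]; [1/2, 0, 0, 3, 6, 10]; [0, 1/3, 0, 0, 4, 10]; [0, 0, 1/4, 0, 0, 5]; [0, 0, 0, 1/5, 0, 0]; [0, 0, 0, 0, 1/6, 0]; [0, 0, 0, 0, 0, 1/7]] (rows listed top to bottom)

image of 1: (1/2)x^2
image of x: (1/3)x^3 + 1
image of x^2: (1/4)x^4 + 2x + 1
image of x^3: (1/5)x^5 + 3x^2 + 3x + 1
image of x^4: (1/6)x^6 + 4x^3 + 6x^2 + 4x + 1
image of x^5: (1/7)x^7 + 5x^4 + 10x^3 + 10x^2 + 5x + 1
each image's coordinates form column j of the matrix


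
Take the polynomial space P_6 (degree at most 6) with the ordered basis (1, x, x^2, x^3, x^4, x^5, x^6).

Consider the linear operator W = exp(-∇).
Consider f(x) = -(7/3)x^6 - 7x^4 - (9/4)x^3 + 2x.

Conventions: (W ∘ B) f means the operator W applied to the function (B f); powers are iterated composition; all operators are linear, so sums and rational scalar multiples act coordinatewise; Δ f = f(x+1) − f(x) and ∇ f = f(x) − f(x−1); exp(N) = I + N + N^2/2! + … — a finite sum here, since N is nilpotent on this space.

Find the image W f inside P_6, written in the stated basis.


order-1 term: 14x^5 - 35x^4 + (224/3)x^3 - (281/4)x^2 + (141/4)x - 109/12
order-2 term: -35x^4 + 140x^3 - 287x^2 + (1149/4)x - 1375/12
order-3 term: (140/3)x^3 - 210x^2 + 378x - 999/4
order-4 term: -35x^2 + 140x - 476/3
order-5 term: 14x - 35
order-6 term: -7/3
the series for exp(-∇) f terminates at order 6
exp(-∇) f = -(7/3)x^6 + 14x^5 - 77x^4 + (3109/12)x^3 - (2409/4)x^2 + (1713/2)x - 6833/12

g(x) = -(7/3)x^6 + 14x^5 - 77x^4 + (3109/12)x^3 - (2409/4)x^2 + (1713/2)x - 6833/12


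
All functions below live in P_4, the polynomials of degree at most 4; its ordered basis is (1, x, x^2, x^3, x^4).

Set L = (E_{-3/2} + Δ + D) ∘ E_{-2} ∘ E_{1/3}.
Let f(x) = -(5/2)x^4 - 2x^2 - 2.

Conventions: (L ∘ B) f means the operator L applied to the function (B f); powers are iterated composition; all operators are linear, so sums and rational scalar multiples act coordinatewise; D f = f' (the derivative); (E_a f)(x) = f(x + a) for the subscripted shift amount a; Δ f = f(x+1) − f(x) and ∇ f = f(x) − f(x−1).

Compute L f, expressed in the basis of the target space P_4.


the image equals g(x) = -(5/2)x^4 + (35/3)x^3 - (809/12)x^2 + (21119/108)x - 510677/2592

E_{1/3} f = -(5/2)x^4 - (10/3)x^3 - (11/3)x^2 - (46/27)x - 365/162
E_{-2} E_{1/3} f = -(5/2)x^4 + (50/3)x^3 - (131/3)x^2 + (1430/27)x - 4349/162
E_{-3/2} (E_{-2} ∘ E_{1/3}) f = -(5/2)x^4 + (95/3)x^3 - (1829/12)x^2 + (35663/108)x - 708773/2592
Δ (E_{-2} ∘ E_{1/3}) f = -10x^3 + 35x^2 - (142/3)x + 1267/54
D (E_{-2} ∘ E_{1/3}) f = -10x^3 + 50x^2 - (262/3)x + 1430/27
(E_{-3/2} + Δ + D) (E_{-2} ∘ E_{1/3}) f = -(5/2)x^4 + (35/3)x^3 - (809/12)x^2 + (21119/108)x - 510677/2592


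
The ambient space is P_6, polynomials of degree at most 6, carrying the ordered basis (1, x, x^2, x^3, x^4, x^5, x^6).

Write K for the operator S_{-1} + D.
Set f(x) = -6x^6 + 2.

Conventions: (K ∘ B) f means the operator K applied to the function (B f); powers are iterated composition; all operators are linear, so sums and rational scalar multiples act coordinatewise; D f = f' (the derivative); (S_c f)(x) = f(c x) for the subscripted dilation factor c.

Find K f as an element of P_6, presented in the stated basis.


S_{-1} f = -6x^6 + 2
D f = -36x^5
(S_{-1} + D) f = -6x^6 - 36x^5 + 2

g(x) = -6x^6 - 36x^5 + 2


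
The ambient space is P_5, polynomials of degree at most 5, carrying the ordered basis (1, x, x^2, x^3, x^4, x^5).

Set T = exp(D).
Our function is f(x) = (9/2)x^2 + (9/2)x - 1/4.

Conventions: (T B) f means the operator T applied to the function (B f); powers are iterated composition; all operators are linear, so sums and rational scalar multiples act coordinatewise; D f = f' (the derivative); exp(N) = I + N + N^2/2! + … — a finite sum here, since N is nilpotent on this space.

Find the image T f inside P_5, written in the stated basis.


g(x) = (9/2)x^2 + (27/2)x + 35/4

order-1 term: 9x + 9/2
order-2 term: 9/2
the series for exp(D) f terminates at order 2
exp(D) f = (9/2)x^2 + (27/2)x + 35/4


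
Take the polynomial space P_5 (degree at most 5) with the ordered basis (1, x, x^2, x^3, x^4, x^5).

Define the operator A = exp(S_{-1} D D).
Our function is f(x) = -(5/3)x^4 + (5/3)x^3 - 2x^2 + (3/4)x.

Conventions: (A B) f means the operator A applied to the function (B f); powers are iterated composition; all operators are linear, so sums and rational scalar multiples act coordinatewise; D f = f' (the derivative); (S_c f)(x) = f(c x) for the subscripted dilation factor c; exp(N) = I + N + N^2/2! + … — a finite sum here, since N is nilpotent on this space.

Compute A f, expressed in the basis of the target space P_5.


order-1 term: -20x^2 - 10x - 4
order-2 term: -20
the series for exp(S_{-1} D D) f terminates at order 2
exp(S_{-1} D D) f = -(5/3)x^4 + (5/3)x^3 - 22x^2 - (37/4)x - 24

g(x) = -(5/3)x^4 + (5/3)x^3 - 22x^2 - (37/4)x - 24


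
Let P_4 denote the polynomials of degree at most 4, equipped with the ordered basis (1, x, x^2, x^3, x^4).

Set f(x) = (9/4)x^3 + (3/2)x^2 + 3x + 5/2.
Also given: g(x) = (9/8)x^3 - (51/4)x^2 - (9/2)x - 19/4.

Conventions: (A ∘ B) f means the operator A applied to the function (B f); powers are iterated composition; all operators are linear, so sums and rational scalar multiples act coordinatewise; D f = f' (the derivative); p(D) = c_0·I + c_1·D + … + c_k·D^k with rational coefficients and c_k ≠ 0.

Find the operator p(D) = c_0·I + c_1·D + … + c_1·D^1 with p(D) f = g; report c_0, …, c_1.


p(D) = (1/2)·I − 2·D, i.e. c_0 = 1/2, c_1 = -2

D^0 f = (9/4)x^3 + (3/2)x^2 + 3x + 5/2
D^1 f = (27/4)x^2 + 3x + 3
matching coefficients of g against c_0 f + c_1 Df + … from the top degree down determines the c_i
solution: c_0 = 1/2, c_1 = -2


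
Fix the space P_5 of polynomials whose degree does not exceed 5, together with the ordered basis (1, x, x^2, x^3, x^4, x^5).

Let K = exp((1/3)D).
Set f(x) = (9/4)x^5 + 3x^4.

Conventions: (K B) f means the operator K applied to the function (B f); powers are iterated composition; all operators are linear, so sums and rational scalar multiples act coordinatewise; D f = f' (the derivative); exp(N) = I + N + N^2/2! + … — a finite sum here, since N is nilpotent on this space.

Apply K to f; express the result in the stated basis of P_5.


order-1 term: (15/4)x^4 + 4x^3
order-2 term: (5/2)x^3 + 2x^2
order-3 term: (5/6)x^2 + (4/9)x
order-4 term: (5/36)x + 1/27
order-5 term: 1/108
the series for exp((1/3)D) f terminates at order 5
exp((1/3)D) f = (9/4)x^5 + (27/4)x^4 + (13/2)x^3 + (17/6)x^2 + (7/12)x + 5/108

the image equals g(x) = (9/4)x^5 + (27/4)x^4 + (13/2)x^3 + (17/6)x^2 + (7/12)x + 5/108


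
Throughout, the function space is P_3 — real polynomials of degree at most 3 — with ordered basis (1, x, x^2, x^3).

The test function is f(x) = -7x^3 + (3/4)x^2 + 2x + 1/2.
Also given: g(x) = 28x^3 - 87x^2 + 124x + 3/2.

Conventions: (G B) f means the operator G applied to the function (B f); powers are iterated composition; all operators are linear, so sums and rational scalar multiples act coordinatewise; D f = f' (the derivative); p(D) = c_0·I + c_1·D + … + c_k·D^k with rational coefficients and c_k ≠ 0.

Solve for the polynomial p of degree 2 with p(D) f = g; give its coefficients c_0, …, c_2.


c_0 = -4, c_1 = 4, c_2 = -3

D^0 f = -7x^3 + (3/4)x^2 + 2x + 1/2
D^1 f = -21x^2 + (3/2)x + 2
D^2 f = -42x + 3/2
matching coefficients of g against c_0 f + c_1 Df + … from the top degree down determines the c_i
solution: c_0 = -4, c_1 = 4, c_2 = -3


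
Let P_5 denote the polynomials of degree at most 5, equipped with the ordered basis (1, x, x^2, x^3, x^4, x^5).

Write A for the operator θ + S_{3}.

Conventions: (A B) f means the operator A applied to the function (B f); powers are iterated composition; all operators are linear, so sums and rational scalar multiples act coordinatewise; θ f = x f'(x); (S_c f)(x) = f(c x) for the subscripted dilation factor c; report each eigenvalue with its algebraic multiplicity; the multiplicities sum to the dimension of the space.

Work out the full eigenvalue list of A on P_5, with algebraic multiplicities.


λ = 1 (multiplicity 1), λ = 4 (multiplicity 1), λ = 11 (multiplicity 1), λ = 30 (multiplicity 1), λ = 85 (multiplicity 1), λ = 248 (multiplicity 1)

image of 1: 1
image of x: 4x
image of x^2: 11x^2
image of x^3: 30x^3
image of x^4: 85x^4
image of x^5: 248x^5
the matrix is upper triangular; its diagonal is (1, 4, 11, 30, 85, 248)
for a triangular matrix the eigenvalues are the diagonal entries, with algebraic multiplicity their repetition count


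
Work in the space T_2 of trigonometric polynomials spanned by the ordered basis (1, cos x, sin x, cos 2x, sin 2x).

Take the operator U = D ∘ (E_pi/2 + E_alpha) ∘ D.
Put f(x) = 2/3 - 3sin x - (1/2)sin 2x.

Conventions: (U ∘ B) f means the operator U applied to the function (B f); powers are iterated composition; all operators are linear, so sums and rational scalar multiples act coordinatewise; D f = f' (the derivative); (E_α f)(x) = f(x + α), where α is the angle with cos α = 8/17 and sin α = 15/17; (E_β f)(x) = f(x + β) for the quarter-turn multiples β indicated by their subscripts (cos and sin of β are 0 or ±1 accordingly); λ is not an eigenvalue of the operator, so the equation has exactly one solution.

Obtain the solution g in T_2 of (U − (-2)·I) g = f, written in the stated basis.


write g with unknown coordinates in the stated basis and equate coefficients in (U − (-2)·I) g = f
solving from the highest basis element down gives g = 1/3 - (24/25)cos x - (39/50)sin x - (120/5689)cos 2x - (1189/22756)sin 2x
check: U g = (48/25)cos x - (36/25)sin x + (240/5689)cos 2x - (2250/5689)sin 2x
so U g − (-2)·g = 2/3 - 3sin x - (1/2)sin 2x = f ✓

g(x) = 1/3 - (24/25)cos x - (39/50)sin x - (120/5689)cos 2x - (1189/22756)sin 2x


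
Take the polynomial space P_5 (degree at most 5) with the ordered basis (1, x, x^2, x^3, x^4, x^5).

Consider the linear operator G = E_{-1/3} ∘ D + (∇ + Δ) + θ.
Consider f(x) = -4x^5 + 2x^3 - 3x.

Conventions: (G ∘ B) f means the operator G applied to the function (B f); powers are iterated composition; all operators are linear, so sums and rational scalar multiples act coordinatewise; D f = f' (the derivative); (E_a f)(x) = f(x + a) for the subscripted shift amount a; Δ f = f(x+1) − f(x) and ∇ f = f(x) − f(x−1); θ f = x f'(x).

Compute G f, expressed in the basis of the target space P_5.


the result is g(x) = -20x^5 - 60x^4 + (98/3)x^3 - (226/3)x^2 - (109/27)x - 1019/81

D f = -20x^4 + 6x^2 - 3
E_{-1/3} D f = -20x^4 + (80/3)x^3 - (22/3)x^2 - (28/27)x - 209/81
∇ f = -20x^4 + 40x^3 - 34x^2 + 14x - 5
Δ f = -20x^4 - 40x^3 - 34x^2 - 14x - 5
(∇ + Δ) f = -40x^4 - 68x^2 - 10
θ f = -20x^5 + 6x^3 - 3x
(E_{-1/3} ∘ D + (∇ + Δ) + θ) f = -20x^5 - 60x^4 + (98/3)x^3 - (226/3)x^2 - (109/27)x - 1019/81


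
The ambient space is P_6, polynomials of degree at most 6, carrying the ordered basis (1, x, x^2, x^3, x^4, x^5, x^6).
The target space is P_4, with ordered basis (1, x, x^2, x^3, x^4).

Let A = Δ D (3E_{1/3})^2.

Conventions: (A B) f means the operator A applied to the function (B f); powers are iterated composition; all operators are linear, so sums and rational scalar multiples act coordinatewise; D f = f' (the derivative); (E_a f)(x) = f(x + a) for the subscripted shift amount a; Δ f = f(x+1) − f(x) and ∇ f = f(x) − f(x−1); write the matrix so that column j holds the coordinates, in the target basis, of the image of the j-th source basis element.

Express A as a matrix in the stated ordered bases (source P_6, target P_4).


the matrix is [[0, 0, 18, 63, 156, 1015/3, 2062/3]; [0, 0, 0, 54, 252, 780, 2030]; [0, 0, 0, 0, 108, 630, 2340]; [0, 0, 0, 0, 0, 180, 1260]; [0, 0, 0, 0, 0, 0, 270]] (rows listed top to bottom)

image of 1: 0
image of x: 0
image of x^2: 18
image of x^3: 54x + 63
image of x^4: 108x^2 + 252x + 156
image of x^5: 180x^3 + 630x^2 + 780x + 1015/3
image of x^6: 270x^4 + 1260x^3 + 2340x^2 + 2030x + 2062/3
each image's coordinates form column j of the matrix


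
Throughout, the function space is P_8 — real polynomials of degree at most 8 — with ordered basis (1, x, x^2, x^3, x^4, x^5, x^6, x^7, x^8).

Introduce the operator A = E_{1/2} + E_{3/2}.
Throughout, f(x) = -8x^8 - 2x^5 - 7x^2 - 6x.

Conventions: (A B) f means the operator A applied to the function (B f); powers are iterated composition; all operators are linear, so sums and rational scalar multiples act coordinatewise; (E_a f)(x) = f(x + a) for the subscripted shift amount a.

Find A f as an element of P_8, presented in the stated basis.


the image equals g(x) = -16x^8 - 128x^7 - 560x^6 - 1572x^5 - 2890x^4 - 3466x^3 - 2639x^2 - (4741/4)x - 3997/16

E_{1/2} f = -8x^8 - 32x^7 - 56x^6 - 58x^5 - 40x^4 - 19x^3 - 13x^2 - (113/8)x - 155/32
E_{3/2} f = -8x^8 - 96x^7 - 504x^6 - 1514x^5 - 2850x^4 - 3447x^3 - 2626x^2 - (9369/8)x - 7839/32
(E_{1/2} + E_{3/2}) f = -16x^8 - 128x^7 - 560x^6 - 1572x^5 - 2890x^4 - 3466x^3 - 2639x^2 - (4741/4)x - 3997/16


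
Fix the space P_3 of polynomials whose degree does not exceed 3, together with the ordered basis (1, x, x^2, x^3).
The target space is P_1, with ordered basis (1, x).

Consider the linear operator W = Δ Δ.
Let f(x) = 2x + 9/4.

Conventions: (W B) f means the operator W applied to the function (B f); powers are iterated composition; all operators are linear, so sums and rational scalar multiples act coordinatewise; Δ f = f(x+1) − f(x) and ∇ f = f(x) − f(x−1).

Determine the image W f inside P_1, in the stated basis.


Δ f = 2
Δ Δ f = 0

g(x) = 0


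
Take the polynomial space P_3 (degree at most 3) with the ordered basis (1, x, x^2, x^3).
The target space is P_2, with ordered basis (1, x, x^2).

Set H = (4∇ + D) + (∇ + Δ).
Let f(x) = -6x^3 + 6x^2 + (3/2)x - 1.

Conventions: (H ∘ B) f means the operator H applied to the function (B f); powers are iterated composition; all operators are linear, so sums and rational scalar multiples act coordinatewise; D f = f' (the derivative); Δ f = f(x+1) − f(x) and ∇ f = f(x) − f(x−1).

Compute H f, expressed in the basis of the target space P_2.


the result is g(x) = -126x^2 + 156x - 99/2

∇ f = -18x^2 + 30x - 21/2
(4∇) f = -72x^2 + 120x - 42
D f = -18x^2 + 12x + 3/2
(4∇ + D) f = -90x^2 + 132x - 81/2
∇ f = -18x^2 + 30x - 21/2
Δ f = -18x^2 - 6x + 3/2
(∇ + Δ) f = -36x^2 + 24x - 9
((4∇ + D) + (∇ + Δ)) f = -126x^2 + 156x - 99/2


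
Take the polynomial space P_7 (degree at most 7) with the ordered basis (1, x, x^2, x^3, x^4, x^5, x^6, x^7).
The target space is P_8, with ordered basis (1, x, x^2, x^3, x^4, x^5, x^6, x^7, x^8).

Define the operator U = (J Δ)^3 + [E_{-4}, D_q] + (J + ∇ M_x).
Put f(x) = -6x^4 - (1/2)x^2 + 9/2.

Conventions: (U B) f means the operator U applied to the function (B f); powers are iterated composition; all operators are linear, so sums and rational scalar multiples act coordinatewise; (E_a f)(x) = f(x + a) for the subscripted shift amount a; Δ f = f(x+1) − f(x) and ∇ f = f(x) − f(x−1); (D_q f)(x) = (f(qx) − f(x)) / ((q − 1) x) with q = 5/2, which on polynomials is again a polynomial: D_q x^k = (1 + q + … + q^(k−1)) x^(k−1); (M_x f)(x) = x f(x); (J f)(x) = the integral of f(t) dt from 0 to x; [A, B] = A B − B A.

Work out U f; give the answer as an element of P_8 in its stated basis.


the image equals g(x) = -(6/5)x^5 - 36x^4 + (143/6)x^3 + 739x^2 - (10731/2)x + 8209

Δ f = -24x^3 - 36x^2 - 25x - 13/2
J Δ f = -6x^4 - 12x^3 - (25/2)x^2 - (13/2)x
Δ (J Δ) f = -24x^3 - 72x^2 - 85x - 37
J Δ (J Δ) f = -6x^4 - 24x^3 - (85/2)x^2 - 37x
Δ (J Δ) (J Δ) f = -24x^3 - 108x^2 - 181x - 219/2
J Δ (J Δ) (J Δ) f = -6x^4 - 36x^3 - (181/2)x^2 - (219/2)x
D_q f = -(609/4)x^3 - (7/4)x
E_{-4} D_q f = -(609/4)x^3 + 1827x^2 - (29239/4)x + 9751
E_{-4} f = -6x^4 + 96x^3 - (1153/2)x^2 + 1540x - 3079/2
D_q E_{-4} f = -(609/4)x^3 + 936x^2 - (8071/4)x + 1540
[E_{-4}, D_q] f = 891x^2 - 5292x + 8211
J f = -(6/5)x^5 - (1/6)x^3 + (9/2)x
M_x f = -6x^5 - (1/2)x^3 + (9/2)x
∇ M_x f = -30x^4 + 60x^3 - (123/2)x^2 + (63/2)x - 2
(J + ∇ M_x) f = -(6/5)x^5 - 30x^4 + (359/6)x^3 - (123/2)x^2 + 36x - 2
((J Δ)^3 + [E_{-4}, D_q] + (J + ∇ M_x)) f = -(6/5)x^5 - 36x^4 + (143/6)x^3 + 739x^2 - (10731/2)x + 8209


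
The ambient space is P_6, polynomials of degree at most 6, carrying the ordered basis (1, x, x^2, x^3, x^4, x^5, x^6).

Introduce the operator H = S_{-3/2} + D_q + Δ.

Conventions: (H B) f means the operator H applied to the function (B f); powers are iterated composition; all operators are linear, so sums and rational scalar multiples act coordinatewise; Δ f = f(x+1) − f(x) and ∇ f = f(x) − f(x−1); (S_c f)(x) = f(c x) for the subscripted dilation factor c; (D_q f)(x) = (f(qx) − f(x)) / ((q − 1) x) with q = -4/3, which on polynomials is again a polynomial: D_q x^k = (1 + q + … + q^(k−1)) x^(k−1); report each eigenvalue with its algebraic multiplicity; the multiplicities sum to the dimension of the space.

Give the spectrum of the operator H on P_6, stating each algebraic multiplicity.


λ = -243/32 (multiplicity 1), λ = -27/8 (multiplicity 1), λ = -3/2 (multiplicity 1), λ = 1 (multiplicity 1), λ = 9/4 (multiplicity 1), λ = 81/16 (multiplicity 1), λ = 729/64 (multiplicity 1)

image of 1: 1
image of x: -(3/2)x + 2
image of x^2: (9/4)x^2 + (5/3)x + 1
image of x^3: -(27/8)x^3 + (40/9)x^2 + 3x + 1
image of x^4: (81/16)x^4 + (83/27)x^3 + 6x^2 + 4x + 1
image of x^5: -(243/32)x^5 + (586/81)x^4 + 10x^3 + 10x^2 + 5x + 1
image of x^6: (729/64)x^6 + (977/243)x^5 + 15x^4 + 20x^3 + 15x^2 + 6x + 1
the matrix is upper triangular; its diagonal is (1, -3/2, 9/4, -27/8, 81/16, -243/32, 729/64)
for a triangular matrix the eigenvalues are the diagonal entries, with algebraic multiplicity their repetition count


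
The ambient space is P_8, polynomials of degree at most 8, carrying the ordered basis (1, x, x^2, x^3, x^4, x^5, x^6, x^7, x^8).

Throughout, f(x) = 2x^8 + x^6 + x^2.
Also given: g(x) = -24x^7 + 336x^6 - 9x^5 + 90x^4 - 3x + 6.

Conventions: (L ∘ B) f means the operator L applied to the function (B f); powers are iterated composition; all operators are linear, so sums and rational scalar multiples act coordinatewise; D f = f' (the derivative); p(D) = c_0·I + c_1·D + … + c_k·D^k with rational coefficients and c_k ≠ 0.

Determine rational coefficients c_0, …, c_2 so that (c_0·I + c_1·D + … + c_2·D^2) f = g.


D^0 f = 2x^8 + x^6 + x^2
D^1 f = 16x^7 + 6x^5 + 2x
D^2 f = 112x^6 + 30x^4 + 2
matching coefficients of g against c_0 f + c_1 Df + … from the top degree down determines the c_i
solution: c_0 = 0, c_1 = -3/2, c_2 = 3

c_0 = 0, c_1 = -3/2, c_2 = 3


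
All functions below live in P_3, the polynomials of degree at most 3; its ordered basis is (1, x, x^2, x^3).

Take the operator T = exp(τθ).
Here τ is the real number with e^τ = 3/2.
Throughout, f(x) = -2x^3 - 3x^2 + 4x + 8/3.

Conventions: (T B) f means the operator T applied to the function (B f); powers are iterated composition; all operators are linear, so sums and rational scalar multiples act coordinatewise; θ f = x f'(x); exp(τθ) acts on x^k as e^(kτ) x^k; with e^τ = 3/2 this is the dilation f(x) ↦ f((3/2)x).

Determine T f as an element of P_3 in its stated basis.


the image equals g(x) = -(27/4)x^3 - (27/4)x^2 + 6x + 8/3

exp(τθ) x^k = e^(kτ) x^k; with e^τ = 3/2 this sends x^k to (3/2)^k x^k
x ↦ 3/2 x
x^2 ↦ 9/4 x^2
x^3 ↦ 27/8 x^3
applying this coordinatewise to f: exp(τθ) f = -(27/4)x^3 - (27/4)x^2 + 6x + 8/3


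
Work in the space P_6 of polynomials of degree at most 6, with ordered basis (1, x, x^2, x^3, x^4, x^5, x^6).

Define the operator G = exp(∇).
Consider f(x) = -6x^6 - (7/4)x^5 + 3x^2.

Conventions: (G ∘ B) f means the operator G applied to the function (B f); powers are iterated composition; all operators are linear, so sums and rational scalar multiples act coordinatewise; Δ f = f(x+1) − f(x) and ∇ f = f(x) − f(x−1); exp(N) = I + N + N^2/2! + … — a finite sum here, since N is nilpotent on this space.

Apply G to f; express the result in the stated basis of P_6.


order-1 term: -36x^5 + (325/4)x^4 - (205/2)x^3 + (145/2)x^2 - (85/4)x + 5/4
order-2 term: -90x^4 + (685/2)x^3 - (1155/2)x^2 + (1915/4)x - 627/4
order-3 term: -120x^3 + (1045/2)x^2 - (1695/2)x + 1985/4
order-4 term: -90x^2 + (1405/4)x - 745/2
order-5 term: -36x + 353/4
order-6 term: -6
the series for exp(∇) f terminates at order 6
exp(∇) f = -6x^6 - (151/4)x^5 - (35/4)x^4 + 120x^3 - (139/2)x^2 - (299/4)x + 101/2

g(x) = -6x^6 - (151/4)x^5 - (35/4)x^4 + 120x^3 - (139/2)x^2 - (299/4)x + 101/2


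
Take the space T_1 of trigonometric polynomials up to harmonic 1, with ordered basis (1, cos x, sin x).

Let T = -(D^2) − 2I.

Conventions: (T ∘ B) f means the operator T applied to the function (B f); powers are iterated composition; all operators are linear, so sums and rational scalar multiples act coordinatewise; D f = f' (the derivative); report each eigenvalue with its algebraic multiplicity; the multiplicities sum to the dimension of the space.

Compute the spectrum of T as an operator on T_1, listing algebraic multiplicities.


λ = -2 (multiplicity 1), λ = -1 (multiplicity 2)

image of 1: -2
image of cos x: -cos x
image of sin x: -sin x
the matrix is diagonal; its diagonal is (-2, -1, -1)
for a triangular matrix the eigenvalues are the diagonal entries, with algebraic multiplicity their repetition count


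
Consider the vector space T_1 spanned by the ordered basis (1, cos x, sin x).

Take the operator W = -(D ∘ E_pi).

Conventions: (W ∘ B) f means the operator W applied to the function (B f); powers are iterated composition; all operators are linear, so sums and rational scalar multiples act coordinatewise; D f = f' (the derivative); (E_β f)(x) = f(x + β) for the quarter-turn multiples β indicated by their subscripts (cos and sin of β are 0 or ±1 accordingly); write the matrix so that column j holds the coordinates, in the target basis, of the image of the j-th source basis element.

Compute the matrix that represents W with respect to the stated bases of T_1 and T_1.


image of 1: 0
image of cos x: -sin x
image of sin x: cos x
each image's coordinates form column j of the matrix

the matrix is [[0, 0, 0]; [0, 0, 1]; [0, -1, 0]] (rows listed top to bottom)


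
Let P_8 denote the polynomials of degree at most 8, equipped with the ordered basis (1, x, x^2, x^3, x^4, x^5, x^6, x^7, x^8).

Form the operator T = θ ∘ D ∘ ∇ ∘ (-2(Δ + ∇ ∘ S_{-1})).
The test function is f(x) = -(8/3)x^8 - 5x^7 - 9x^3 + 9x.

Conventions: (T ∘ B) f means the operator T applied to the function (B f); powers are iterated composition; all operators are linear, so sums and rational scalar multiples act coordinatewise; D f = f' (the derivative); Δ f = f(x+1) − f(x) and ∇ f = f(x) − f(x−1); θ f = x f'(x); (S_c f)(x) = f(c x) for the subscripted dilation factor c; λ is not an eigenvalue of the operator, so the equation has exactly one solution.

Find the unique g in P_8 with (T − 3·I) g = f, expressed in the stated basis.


write g with unknown coordinates in the stated basis and equate coefficients in (T − 3·I) g = f
solving from the highest basis element down gives g = (8/9)x^8 + (5/3)x^7 - (17920/9)x^5 + (35840/9)x^4 - (96853/9)x^3 + (26320/3)x^2 + (764935/27)x
check: T g = -(17920/3)x^5 + (35840/3)x^4 - (96880/3)x^3 + 26320x^2 + (765016/9)x
so T g − 3·g = -(8/3)x^8 - 5x^7 - 9x^3 + 9x = f ✓

g(x) = (8/9)x^8 + (5/3)x^7 - (17920/9)x^5 + (35840/9)x^4 - (96853/9)x^3 + (26320/3)x^2 + (764935/27)x


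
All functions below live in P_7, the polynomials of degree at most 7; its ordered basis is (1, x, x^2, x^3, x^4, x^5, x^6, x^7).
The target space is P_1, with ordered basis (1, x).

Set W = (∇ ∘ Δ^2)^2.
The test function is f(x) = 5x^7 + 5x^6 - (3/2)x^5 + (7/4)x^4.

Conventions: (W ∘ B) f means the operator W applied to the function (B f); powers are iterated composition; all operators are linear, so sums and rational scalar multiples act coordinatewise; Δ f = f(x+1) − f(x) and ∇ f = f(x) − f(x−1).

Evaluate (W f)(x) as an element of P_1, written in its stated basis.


Δ f = 35x^6 + 135x^5 + (485/2)x^4 + 267x^3 + (351/2)x^2 + (129/2)x + 41/4
Δ Δ f = 210x^5 + 1200x^4 + 3020x^3 + 4131x^2 + 3007x + 1839/2
∇ Δ^2 f = 1050x^4 + 2700x^3 + 3960x^2 + 2952x + 906
Δ (∇ ∘ Δ^2) f = 4200x^3 + 14400x^2 + 20220x + 10662
Δ Δ (∇ ∘ Δ^2) f = 12600x^2 + 41400x + 38820
∇ Δ^2 (∇ ∘ Δ^2) f = 25200x + 28800

g(x) = 25200x + 28800


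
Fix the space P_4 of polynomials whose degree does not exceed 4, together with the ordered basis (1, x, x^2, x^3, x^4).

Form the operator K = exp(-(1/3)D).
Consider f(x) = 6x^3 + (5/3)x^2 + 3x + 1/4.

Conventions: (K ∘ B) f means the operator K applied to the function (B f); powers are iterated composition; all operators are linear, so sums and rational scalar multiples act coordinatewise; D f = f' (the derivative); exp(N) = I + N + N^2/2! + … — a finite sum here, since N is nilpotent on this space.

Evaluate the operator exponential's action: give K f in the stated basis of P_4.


the image equals g(x) = 6x^3 - (13/3)x^2 + (35/9)x - 85/108

order-1 term: -6x^2 - (10/9)x - 1
order-2 term: 2x + 5/27
order-3 term: -2/9
the series for exp(-(1/3)D) f terminates at order 3
exp(-(1/3)D) f = 6x^3 - (13/3)x^2 + (35/9)x - 85/108


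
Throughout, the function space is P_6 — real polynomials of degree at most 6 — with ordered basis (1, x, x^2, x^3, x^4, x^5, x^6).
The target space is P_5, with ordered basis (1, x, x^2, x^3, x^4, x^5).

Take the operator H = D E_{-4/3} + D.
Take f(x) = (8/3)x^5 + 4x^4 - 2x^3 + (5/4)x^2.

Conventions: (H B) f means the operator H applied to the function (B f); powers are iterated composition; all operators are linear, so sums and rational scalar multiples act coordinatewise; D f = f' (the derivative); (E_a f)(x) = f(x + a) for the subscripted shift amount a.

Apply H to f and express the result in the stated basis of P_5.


E_{-4/3} f = (8/3)x^5 - (124/9)x^4 + (650/27)x^3 - (3659/324)x^2 - (2378/243)x + 6100/729
D E_{-4/3} f = (40/3)x^4 - (496/9)x^3 + (650/9)x^2 - (3659/162)x - 2378/243
D f = (40/3)x^4 + 16x^3 - 6x^2 + (5/2)x
(D E_{-4/3} + D) f = (80/3)x^4 - (352/9)x^3 + (596/9)x^2 - (1627/81)x - 2378/243

the result is g(x) = (80/3)x^4 - (352/9)x^3 + (596/9)x^2 - (1627/81)x - 2378/243


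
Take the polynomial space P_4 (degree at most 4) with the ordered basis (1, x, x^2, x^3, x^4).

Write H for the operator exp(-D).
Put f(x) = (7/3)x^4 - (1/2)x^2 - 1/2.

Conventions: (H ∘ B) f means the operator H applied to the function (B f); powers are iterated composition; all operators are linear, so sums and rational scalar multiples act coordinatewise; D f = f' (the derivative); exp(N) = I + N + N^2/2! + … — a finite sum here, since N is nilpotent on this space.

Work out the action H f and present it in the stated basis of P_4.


the image equals g(x) = (7/3)x^4 - (28/3)x^3 + (27/2)x^2 - (25/3)x + 4/3

order-1 term: -(28/3)x^3 + x
order-2 term: 14x^2 - 1/2
order-3 term: -(28/3)x
order-4 term: 7/3
the series for exp(-D) f terminates at order 4
exp(-D) f = (7/3)x^4 - (28/3)x^3 + (27/2)x^2 - (25/3)x + 4/3


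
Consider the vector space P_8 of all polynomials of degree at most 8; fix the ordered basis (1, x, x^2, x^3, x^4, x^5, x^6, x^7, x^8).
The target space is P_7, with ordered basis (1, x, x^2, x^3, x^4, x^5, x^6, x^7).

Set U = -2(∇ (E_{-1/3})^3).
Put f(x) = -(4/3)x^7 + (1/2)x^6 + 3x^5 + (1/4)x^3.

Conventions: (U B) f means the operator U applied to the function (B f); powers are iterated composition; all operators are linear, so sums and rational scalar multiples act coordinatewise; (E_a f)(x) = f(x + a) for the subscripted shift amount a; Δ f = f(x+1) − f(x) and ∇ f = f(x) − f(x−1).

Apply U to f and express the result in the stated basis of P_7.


the result is g(x) = (56/3)x^6 - 174x^5 + (2005/3)x^4 - 1360x^3 + (3079/2)x^2 - (1815/2)x + 1273/6

E_{-1/3} f = -(4/3)x^7 + (65/18)x^6 - (10/9)x^5 - (395/162)x^4 + (2563/972)x^3 - (1121/972)x^2 + (2129/8748)x - 533/26244
E_{-1/3} E_{-1/3} f = -(4/3)x^7 + (121/18)x^6 - (103/9)x^5 + (580/81)x^4 + (1363/972)x^3 - (2051/486)x^2 + (4553/2187)x - 2278/6561
E_{-1/3} E_{-1/3} E_{-1/3} f = -(4/3)x^7 + (59/6)x^6 - 28x^5 + (235/6)x^4 - (317/12)x^3 + (19/4)x^2 + (41/12)x - 17/12
∇ (E_{-1/3})^3 f = -(28/3)x^6 + 87x^5 - (2005/6)x^4 + 680x^3 - (3079/4)x^2 + (1815/4)x - 1273/12
(-2(∇ (E_{-1/3})^3)) f = (56/3)x^6 - 174x^5 + (2005/3)x^4 - 1360x^3 + (3079/2)x^2 - (1815/2)x + 1273/6


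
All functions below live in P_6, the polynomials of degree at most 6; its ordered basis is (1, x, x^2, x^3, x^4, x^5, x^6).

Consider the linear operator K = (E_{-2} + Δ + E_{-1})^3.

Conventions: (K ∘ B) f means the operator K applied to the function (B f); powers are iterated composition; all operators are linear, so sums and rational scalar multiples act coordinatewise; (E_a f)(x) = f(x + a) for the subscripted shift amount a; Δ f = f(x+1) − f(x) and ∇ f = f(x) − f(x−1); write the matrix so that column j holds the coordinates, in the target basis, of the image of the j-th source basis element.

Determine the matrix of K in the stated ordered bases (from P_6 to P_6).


the matrix is [[8, -24, 120, -576, 3144, -16704, 93000]; [0, 8, -48, 360, -2304, 15720, -100224]; [0, 0, 8, -72, 720, -5760, 47160]; [0, 0, 0, 8, -96, 1200, -11520]; [0, 0, 0, 0, 8, -120, 1800]; [0, 0, 0, 0, 0, 8, -144]; [0, 0, 0, 0, 0, 0, 8]] (rows listed top to bottom)

image of 1: 8
image of x: 8x - 24
image of x^2: 8x^2 - 48x + 120
image of x^3: 8x^3 - 72x^2 + 360x - 576
image of x^4: 8x^4 - 96x^3 + 720x^2 - 2304x + 3144
image of x^5: 8x^5 - 120x^4 + 1200x^3 - 5760x^2 + 15720x - 16704
image of x^6: 8x^6 - 144x^5 + 1800x^4 - 11520x^3 + 47160x^2 - 100224x + 93000
each image's coordinates form column j of the matrix


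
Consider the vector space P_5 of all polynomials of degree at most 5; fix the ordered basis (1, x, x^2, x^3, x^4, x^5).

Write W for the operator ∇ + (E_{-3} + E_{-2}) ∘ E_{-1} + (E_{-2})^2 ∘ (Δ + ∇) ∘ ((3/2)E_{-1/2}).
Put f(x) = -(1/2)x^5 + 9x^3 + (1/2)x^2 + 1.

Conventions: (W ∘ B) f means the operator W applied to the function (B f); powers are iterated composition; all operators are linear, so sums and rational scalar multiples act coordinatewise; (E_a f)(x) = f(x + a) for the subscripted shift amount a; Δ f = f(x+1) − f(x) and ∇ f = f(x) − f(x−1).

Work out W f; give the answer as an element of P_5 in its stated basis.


g(x) = -x^5 + (15/2)x^4 + 33x^3 - (2225/4)x^2 + (7779/4)x - 60479/32

∇ f = -(5/2)x^4 + 5x^3 + 22x^2 - (47/2)x + 8
E_{-1} f = -(1/2)x^5 + (5/2)x^4 + 4x^3 - (43/2)x^2 + (47/2)x - 7
E_{-3} E_{-1} f = -(1/2)x^5 + 10x^4 - 71x^3 + (425/2)x^2 - 212x - 55
E_{-2} E_{-1} f = -(1/2)x^5 + (15/2)x^4 - 36x^3 + (109/2)x^2 + (75/2)x - 116
(E_{-3} + E_{-2}) E_{-1} f = -x^5 + (35/2)x^4 - 107x^3 + 267x^2 - (349/2)x - 171
E_{-1/2} f = -(1/2)x^5 + (5/4)x^4 + (31/4)x^3 - (99/8)x^2 + (195/32)x + 1/64
((3/2)E_{-1/2}) f = -(3/4)x^5 + (15/8)x^4 + (93/8)x^3 - (297/16)x^2 + (585/64)x + 3/128
Δ ((3/2)E_{-1/2}) f = -(15/4)x^4 + (309/8)x^2 + (3/2)x + 213/64
∇ ((3/2)E_{-1/2}) f = -(15/4)x^4 + 15x^3 + (129/8)x^2 - (243/4)x + 2349/64
(Δ + ∇) ((3/2)E_{-1/2}) f = -(15/2)x^4 + 15x^3 + (219/4)x^2 - (237/4)x + 1281/32
E_{-2} (Δ + ∇) ((3/2)E_{-1/2}) f = -(15/2)x^4 + 75x^3 - (861/4)x^2 + (567/4)x + 4401/32
E_{-2} E_{-2} (Δ + ∇) ((3/2)E_{-1/2}) f = -(15/2)x^4 + 135x^3 - (3381/4)x^2 + (8571/4)x - 55263/32
(∇ + (E_{-3} + E_{-2}) ∘ E_{-1} + (E_{-2})^2 ∘ (Δ + ∇) ∘ ((3/2)E_{-1/2})) f = -x^5 + (15/2)x^4 + 33x^3 - (2225/4)x^2 + (7779/4)x - 60479/32


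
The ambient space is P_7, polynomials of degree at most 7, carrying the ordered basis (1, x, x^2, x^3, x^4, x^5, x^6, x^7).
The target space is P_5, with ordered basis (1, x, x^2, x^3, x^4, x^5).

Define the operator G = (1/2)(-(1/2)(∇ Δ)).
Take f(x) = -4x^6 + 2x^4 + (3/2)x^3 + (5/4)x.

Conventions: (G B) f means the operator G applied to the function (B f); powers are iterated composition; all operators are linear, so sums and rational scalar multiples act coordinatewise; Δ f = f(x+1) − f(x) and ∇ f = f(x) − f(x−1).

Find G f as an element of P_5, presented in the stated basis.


Δ f = -24x^5 - 60x^4 - 72x^3 - (87/2)x^2 - (23/2)x + 3/4
∇ Δ f = -120x^4 - 96x^2 + 9x - 4
(-(1/2)(∇ Δ)) f = 60x^4 + 48x^2 - (9/2)x + 2
((1/2)(-(1/2)(∇ Δ))) f = 30x^4 + 24x^2 - (9/4)x + 1

the result is g(x) = 30x^4 + 24x^2 - (9/4)x + 1
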